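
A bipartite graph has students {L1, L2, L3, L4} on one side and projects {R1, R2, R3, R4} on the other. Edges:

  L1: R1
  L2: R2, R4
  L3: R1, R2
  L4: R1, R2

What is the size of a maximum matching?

3

Unit-capacity flow: source→left, listed edges, right→sink; max matching = max flow.
Augmenting path L1→R1 (+1); matched 1.
Augmenting path L2→R2 (+1); matched 2.
Augmenting path L3→R2→L2→R4 (+1); matched 3.
No augmenting path remains; maximum matching = 3.
König certificate: {L2, R1, R2} is a vertex cover of size 3 (every listed pair touches it), so no matching can be larger.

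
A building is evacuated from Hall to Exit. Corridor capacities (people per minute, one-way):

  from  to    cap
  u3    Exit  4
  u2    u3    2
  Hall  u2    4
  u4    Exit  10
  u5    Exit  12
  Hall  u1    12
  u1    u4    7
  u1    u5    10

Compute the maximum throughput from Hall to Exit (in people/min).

14

Augment Hall→u1→u4→Exit: bottleneck 7, flow now 7.
Augment Hall→u1→u5→Exit: bottleneck 5, flow now 12.
Augment Hall→u2→u3→Exit: bottleneck 2, flow now 14.
No augmenting path remains; maximum flow = 14.
In the residual graph, reachable from Hall: {Hall, u2}.
Min-cut edges: Hall→u1 (12), u2→u3 (2); capacity 12 + 2 = 14.
This cut is saturated, so no flow can exceed 14.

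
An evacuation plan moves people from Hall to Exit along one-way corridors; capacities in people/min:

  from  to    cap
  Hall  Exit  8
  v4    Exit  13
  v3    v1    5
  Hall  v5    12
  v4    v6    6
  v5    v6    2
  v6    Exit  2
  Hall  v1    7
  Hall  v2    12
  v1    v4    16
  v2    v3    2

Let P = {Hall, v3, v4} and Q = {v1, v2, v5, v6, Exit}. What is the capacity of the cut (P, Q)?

63

Edges leaving {Hall, v3, v4}: Hall→v1 (7), Hall→v2 (12), Hall→v5 (12), Hall→Exit (8), v3→v1 (5), v4→v6 (6), v4→Exit (13).
Cut capacity = 7 + 12 + 12 + 8 + 5 + 6 + 13 = 63.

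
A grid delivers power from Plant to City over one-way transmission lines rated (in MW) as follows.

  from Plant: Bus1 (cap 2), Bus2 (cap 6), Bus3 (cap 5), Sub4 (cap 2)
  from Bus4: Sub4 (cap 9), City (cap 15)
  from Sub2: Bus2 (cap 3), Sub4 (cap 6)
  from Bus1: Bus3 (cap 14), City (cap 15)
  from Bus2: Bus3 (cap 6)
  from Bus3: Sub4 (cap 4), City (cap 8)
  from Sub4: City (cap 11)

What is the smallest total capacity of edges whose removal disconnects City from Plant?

15

Augment Plant→Bus1→City: bottleneck 2, flow now 2.
Augment Plant→Bus3→City: bottleneck 5, flow now 7.
Augment Plant→Sub4→City: bottleneck 2, flow now 9.
Augment Plant→Bus2→Bus3→City: bottleneck 3, flow now 12.
Augment Plant→Bus2→Bus3→Sub4→City: bottleneck 3, flow now 15.
No augmenting path remains; maximum flow = 15.
By max-flow min-cut, the minimum cut capacity equals the max flow.
In the residual graph, reachable from Plant: {Plant}.
Min-cut edges: Plant→Bus1 (2), Plant→Bus2 (6), Plant→Bus3 (5), Plant→Sub4 (2); capacity 2 + 6 + 5 + 2 = 15.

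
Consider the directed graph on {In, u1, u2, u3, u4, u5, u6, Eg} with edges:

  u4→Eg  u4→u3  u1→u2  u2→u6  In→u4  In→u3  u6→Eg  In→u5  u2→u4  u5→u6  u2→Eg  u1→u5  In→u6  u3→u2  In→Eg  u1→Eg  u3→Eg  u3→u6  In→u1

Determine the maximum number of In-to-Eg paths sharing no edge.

5

Assign every edge capacity 1; by Menger, the answer equals the max flow.
Path In→Eg (+1); total 1.
Path In→u1→Eg (+1); total 2.
Path In→u3→Eg (+1); total 3.
Path In→u4→Eg (+1); total 4.
Path In→u6→Eg (+1); total 5.
No residual In→Eg path; max flow = 5.
Certifying cut of size 5: {In→Eg, In→u1, In→u3, In→u4, u6→Eg}.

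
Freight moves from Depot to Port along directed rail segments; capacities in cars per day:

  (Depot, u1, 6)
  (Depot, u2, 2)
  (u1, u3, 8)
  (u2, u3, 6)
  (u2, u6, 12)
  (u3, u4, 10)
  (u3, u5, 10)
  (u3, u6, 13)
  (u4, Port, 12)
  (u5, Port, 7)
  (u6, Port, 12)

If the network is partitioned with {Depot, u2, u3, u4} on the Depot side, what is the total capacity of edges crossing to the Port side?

53

Edges leaving {Depot, u2, u3, u4}: Depot→u1 (6), u2→u6 (12), u3→u5 (10), u3→u6 (13), u4→Port (12).
Cut capacity = 6 + 12 + 10 + 13 + 12 = 53.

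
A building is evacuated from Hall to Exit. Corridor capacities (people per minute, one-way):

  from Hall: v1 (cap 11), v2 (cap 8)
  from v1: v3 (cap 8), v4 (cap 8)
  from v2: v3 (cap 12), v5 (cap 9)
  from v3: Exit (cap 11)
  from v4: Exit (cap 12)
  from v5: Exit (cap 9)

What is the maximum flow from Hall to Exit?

Augment Hall→v1→v3→Exit: bottleneck 8, flow now 8.
Augment Hall→v1→v4→Exit: bottleneck 3, flow now 11.
Augment Hall→v2→v3→Exit: bottleneck 3, flow now 14.
Augment Hall→v2→v5→Exit: bottleneck 5, flow now 19.
No augmenting path remains; maximum flow = 19.
In the residual graph, reachable from Hall: {Hall}.
Min-cut edges: Hall→v1 (11), Hall→v2 (8); capacity 11 + 8 = 19.
This cut is saturated, so no flow can exceed 19.

19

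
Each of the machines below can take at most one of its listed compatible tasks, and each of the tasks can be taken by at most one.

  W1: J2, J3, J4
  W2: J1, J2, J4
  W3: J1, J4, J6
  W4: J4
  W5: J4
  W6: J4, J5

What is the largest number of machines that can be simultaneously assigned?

Unit-capacity flow: source→left, listed edges, right→sink; max matching = max flow.
Augmenting path W1→J2 (+1); matched 1.
Augmenting path W2→J1 (+1); matched 2.
Augmenting path W3→J4 (+1); matched 3.
Augmenting path W6→J5 (+1); matched 4.
Augmenting path W4→J4→W3→J6 (+1); matched 5.
No augmenting path remains; maximum matching = 5.
König certificate: {W1, W2, W3, W6, J4} is a vertex cover of size 5 (every listed pair touches it), so no matching can be larger.

5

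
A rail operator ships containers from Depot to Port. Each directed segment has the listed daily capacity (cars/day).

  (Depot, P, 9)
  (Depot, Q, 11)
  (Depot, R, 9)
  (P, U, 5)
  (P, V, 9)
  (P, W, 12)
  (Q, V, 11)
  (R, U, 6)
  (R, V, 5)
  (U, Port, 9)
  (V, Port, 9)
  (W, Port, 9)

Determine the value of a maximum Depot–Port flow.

Augment Depot→P→U→Port: bottleneck 5, flow now 5.
Augment Depot→P→V→Port: bottleneck 4, flow now 9.
Augment Depot→Q→V→Port: bottleneck 5, flow now 14.
Augment Depot→R→U→Port: bottleneck 4, flow now 18.
Augment Depot→Q→V→P→W→Port: bottleneck 4, flow now 22. (uses reverse residual edge)
Augment Depot→R→U→P→W→Port: bottleneck 2, flow now 24. (uses reverse residual edge)
No augmenting path remains; maximum flow = 24.
In the residual graph, reachable from Depot: {Depot, Q, R, V}.
Min-cut edges: Depot→P (9), R→U (6), V→Port (9); capacity 9 + 6 + 9 = 24.
This cut is saturated, so no flow can exceed 24.

24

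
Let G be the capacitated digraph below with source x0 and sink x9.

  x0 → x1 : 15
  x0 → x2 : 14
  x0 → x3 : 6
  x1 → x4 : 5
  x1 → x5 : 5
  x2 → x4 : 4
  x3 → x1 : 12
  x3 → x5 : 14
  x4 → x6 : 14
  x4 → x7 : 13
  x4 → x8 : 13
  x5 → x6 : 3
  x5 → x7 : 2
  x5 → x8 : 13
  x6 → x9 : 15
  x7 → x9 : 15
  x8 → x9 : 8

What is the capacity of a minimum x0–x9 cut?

20

Augment x0→x1→x4→x6→x9: bottleneck 5, flow now 5.
Augment x0→x1→x5→x6→x9: bottleneck 3, flow now 8.
Augment x0→x1→x5→x7→x9: bottleneck 2, flow now 10.
Augment x0→x2→x4→x6→x9: bottleneck 4, flow now 14.
Augment x0→x3→x5→x8→x9: bottleneck 6, flow now 20.
No augmenting path remains; maximum flow = 20.
By max-flow min-cut, the minimum cut capacity equals the max flow.
In the residual graph, reachable from x0: {x0, x1, x2}.
Min-cut edges: x0→x3 (6), x1→x4 (5), x1→x5 (5), x2→x4 (4); capacity 6 + 5 + 5 + 4 = 20.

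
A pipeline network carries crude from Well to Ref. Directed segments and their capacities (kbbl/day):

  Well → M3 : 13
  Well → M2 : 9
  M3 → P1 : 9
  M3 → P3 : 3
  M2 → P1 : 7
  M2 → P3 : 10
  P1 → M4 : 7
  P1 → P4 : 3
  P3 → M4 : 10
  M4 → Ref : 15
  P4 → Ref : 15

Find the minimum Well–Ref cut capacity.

Augment Well→M3→P1→M4→Ref: bottleneck 7, flow now 7.
Augment Well→M3→P1→P4→Ref: bottleneck 2, flow now 9.
Augment Well→M3→P3→M4→Ref: bottleneck 3, flow now 12.
Augment Well→M2→P1→P4→Ref: bottleneck 1, flow now 13.
Augment Well→M2→P3→M4→Ref: bottleneck 5, flow now 18.
No augmenting path remains; maximum flow = 18.
By max-flow min-cut, the minimum cut capacity equals the max flow.
In the residual graph, reachable from Well: {Well, M3, M2, P1, P3, M4}.
Min-cut edges: P1→P4 (3), M4→Ref (15); capacity 3 + 15 = 18.

18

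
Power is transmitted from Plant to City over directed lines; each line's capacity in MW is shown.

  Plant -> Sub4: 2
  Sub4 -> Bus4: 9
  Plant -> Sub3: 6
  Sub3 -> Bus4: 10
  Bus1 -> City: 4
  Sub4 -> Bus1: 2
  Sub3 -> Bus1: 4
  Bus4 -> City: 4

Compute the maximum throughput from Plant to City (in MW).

8

Augment Plant→Sub3→Bus4→City: bottleneck 4, flow now 4.
Augment Plant→Sub3→Bus1→City: bottleneck 2, flow now 6.
Augment Plant→Sub4→Bus1→City: bottleneck 2, flow now 8.
No augmenting path remains; maximum flow = 8.
In the residual graph, reachable from Plant: {Plant}.
Min-cut edges: Plant→Sub3 (6), Plant→Sub4 (2); capacity 6 + 2 = 8.
This cut is saturated, so no flow can exceed 8.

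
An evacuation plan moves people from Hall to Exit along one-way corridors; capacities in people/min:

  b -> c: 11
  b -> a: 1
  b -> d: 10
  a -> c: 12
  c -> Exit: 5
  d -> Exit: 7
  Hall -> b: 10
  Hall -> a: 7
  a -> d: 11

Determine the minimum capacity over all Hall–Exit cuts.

12

Augment Hall→a→c→Exit: bottleneck 5, flow now 5.
Augment Hall→a→d→Exit: bottleneck 2, flow now 7.
Augment Hall→b→d→Exit: bottleneck 5, flow now 12.
No augmenting path remains; maximum flow = 12.
By max-flow min-cut, the minimum cut capacity equals the max flow.
In the residual graph, reachable from Hall: {Hall, a, b, c, d}.
Min-cut edges: c→Exit (5), d→Exit (7); capacity 5 + 7 = 12.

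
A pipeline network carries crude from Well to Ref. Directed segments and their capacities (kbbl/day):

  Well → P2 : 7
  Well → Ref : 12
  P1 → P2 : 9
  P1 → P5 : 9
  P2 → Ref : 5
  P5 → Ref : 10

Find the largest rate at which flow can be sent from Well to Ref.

17

Augment Well→Ref: bottleneck 12, flow now 12.
Augment Well→P2→Ref: bottleneck 5, flow now 17.
No augmenting path remains; maximum flow = 17.
In the residual graph, reachable from Well: {Well, P2}.
Min-cut edges: Well→Ref (12), P2→Ref (5); capacity 12 + 5 = 17.
This cut is saturated, so no flow can exceed 17.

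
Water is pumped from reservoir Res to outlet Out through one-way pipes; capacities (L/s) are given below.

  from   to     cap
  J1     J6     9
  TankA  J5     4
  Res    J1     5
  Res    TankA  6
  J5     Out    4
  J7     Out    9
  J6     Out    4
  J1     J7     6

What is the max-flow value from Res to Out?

Augment Res→TankA→J5→Out: bottleneck 4, flow now 4.
Augment Res→J1→J6→Out: bottleneck 4, flow now 8.
Augment Res→J1→J7→Out: bottleneck 1, flow now 9.
No augmenting path remains; maximum flow = 9.
In the residual graph, reachable from Res: {Res, TankA}.
Min-cut edges: Res→J1 (5), TankA→J5 (4); capacity 5 + 4 = 9.
This cut is saturated, so no flow can exceed 9.

9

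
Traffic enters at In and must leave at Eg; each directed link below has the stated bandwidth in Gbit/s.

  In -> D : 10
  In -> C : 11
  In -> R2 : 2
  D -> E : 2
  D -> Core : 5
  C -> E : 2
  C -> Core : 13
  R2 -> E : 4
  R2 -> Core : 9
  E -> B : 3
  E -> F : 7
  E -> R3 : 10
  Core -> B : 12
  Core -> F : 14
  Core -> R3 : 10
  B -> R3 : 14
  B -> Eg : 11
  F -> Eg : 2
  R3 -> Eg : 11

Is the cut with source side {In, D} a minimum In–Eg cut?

Yes — it is a minimum cut (capacity 20).

Given cut capacity: 11 + 2 + 2 + 5 = 20.
Augment In→D→E→B→Eg: bottleneck 2, flow now 2.
Augment In→D→Core→B→Eg: bottleneck 5, flow now 7.
Augment In→C→E→B→Eg: bottleneck 1, flow now 8.
Augment In→C→E→F→Eg: bottleneck 1, flow now 9.
Augment In→C→Core→B→Eg: bottleneck 3, flow now 12.
Augment In→C→Core→F→Eg: bottleneck 1, flow now 13.
Augment In→C→Core→R3→Eg: bottleneck 5, flow now 18.
Augment In→R2→E→R3→Eg: bottleneck 2, flow now 20.
No augmenting path remains; maximum flow = 20.
Cut capacity 20 equals the max flow, so it is a minimum cut.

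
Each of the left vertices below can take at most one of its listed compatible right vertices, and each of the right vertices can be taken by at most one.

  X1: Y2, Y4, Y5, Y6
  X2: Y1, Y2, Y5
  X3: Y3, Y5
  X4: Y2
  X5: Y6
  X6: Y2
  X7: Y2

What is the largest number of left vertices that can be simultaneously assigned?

Unit-capacity flow: source→left, listed edges, right→sink; max matching = max flow.
Augmenting path X1→Y2 (+1); matched 1.
Augmenting path X2→Y1 (+1); matched 2.
Augmenting path X3→Y3 (+1); matched 3.
Augmenting path X5→Y6 (+1); matched 4.
Augmenting path X4→Y2→X1→Y4 (+1); matched 5.
No augmenting path remains; maximum matching = 5.
König certificate: {X1, X2, X3, X5, Y2} is a vertex cover of size 5 (every listed pair touches it), so no matching can be larger.

5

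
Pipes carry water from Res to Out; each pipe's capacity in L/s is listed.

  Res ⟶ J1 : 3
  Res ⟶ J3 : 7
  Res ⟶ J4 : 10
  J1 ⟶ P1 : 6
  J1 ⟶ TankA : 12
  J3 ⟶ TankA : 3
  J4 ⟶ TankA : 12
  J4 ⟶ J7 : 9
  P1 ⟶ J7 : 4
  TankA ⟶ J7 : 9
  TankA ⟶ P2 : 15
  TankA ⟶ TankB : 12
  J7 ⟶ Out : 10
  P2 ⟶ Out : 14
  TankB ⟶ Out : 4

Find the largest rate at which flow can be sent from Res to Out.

16

Augment Res→J4→J7→Out: bottleneck 9, flow now 9.
Augment Res→J1→P1→J7→Out: bottleneck 1, flow now 10.
Augment Res→J1→TankA→P2→Out: bottleneck 2, flow now 12.
Augment Res→J3→TankA→P2→Out: bottleneck 3, flow now 15.
Augment Res→J4→TankA→P2→Out: bottleneck 1, flow now 16.
No augmenting path remains; maximum flow = 16.
In the residual graph, reachable from Res: {Res, J3}.
Min-cut edges: Res→J1 (3), Res→J4 (10), J3→TankA (3); capacity 3 + 10 + 3 = 16.
This cut is saturated, so no flow can exceed 16.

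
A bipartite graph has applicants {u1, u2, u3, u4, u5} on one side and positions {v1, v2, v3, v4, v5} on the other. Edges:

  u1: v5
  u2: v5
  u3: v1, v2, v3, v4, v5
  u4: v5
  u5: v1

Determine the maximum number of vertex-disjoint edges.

Unit-capacity flow: source→left, listed edges, right→sink; max matching = max flow.
Augmenting path u1→v5 (+1); matched 1.
Augmenting path u3→v1 (+1); matched 2.
Augmenting path u5→v1→u3→v2 (+1); matched 3.
No augmenting path remains; maximum matching = 3.
König certificate: {u3, u5, v5} is a vertex cover of size 3 (every listed pair touches it), so no matching can be larger.

3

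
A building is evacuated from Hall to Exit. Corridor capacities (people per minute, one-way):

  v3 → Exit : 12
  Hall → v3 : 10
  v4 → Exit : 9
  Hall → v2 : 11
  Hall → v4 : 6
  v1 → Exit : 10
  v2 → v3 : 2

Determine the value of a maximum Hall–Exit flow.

Augment Hall→v3→Exit: bottleneck 10, flow now 10.
Augment Hall→v4→Exit: bottleneck 6, flow now 16.
Augment Hall→v2→v3→Exit: bottleneck 2, flow now 18.
No augmenting path remains; maximum flow = 18.
In the residual graph, reachable from Hall: {Hall, v2}.
Min-cut edges: Hall→v3 (10), Hall→v4 (6), v2→v3 (2); capacity 10 + 6 + 2 = 18.
This cut is saturated, so no flow can exceed 18.

18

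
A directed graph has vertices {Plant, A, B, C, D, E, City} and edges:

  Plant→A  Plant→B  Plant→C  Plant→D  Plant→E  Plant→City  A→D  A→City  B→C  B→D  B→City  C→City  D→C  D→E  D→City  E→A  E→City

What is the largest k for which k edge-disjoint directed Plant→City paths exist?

Assign every edge capacity 1; by Menger, the answer equals the max flow.
Path Plant→City (+1); total 1.
Path Plant→A→City (+1); total 2.
Path Plant→B→City (+1); total 3.
Path Plant→C→City (+1); total 4.
Path Plant→D→City (+1); total 5.
Path Plant→E→City (+1); total 6.
No residual Plant→City path; max flow = 6.
Certifying cut of size 6: {Plant→A, Plant→B, Plant→C, Plant→City, Plant→D, Plant→E}.

6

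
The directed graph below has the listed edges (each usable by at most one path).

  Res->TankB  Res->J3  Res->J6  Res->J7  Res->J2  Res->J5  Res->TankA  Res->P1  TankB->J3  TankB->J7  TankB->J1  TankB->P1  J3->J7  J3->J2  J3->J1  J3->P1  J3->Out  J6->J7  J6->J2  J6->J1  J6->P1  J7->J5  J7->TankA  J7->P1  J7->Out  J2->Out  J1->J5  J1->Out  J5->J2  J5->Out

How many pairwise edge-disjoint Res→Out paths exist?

Assign every edge capacity 1; by Menger, the answer equals the max flow.
Path Res→J3→Out (+1); total 1.
Path Res→J7→Out (+1); total 2.
Path Res→J2→Out (+1); total 3.
Path Res→J5→Out (+1); total 4.
Path Res→TankB→J1→Out (+1); total 5.
No residual Res→Out path; max flow = 5.
Certifying cut of size 5: {J1→Out, J2→Out, J3→Out, J5→Out, J7→Out}.

5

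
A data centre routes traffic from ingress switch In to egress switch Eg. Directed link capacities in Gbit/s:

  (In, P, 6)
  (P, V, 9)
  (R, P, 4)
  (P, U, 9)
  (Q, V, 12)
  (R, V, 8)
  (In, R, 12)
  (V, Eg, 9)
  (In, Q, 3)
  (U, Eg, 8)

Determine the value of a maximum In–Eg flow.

Augment In→P→U→Eg: bottleneck 6, flow now 6.
Augment In→Q→V→Eg: bottleneck 3, flow now 9.
Augment In→R→V→Eg: bottleneck 6, flow now 15.
Augment In→R→P→U→Eg: bottleneck 2, flow now 17.
No augmenting path remains; maximum flow = 17.
In the residual graph, reachable from In: {In, P, Q, R, U, V}.
Min-cut edges: U→Eg (8), V→Eg (9); capacity 8 + 9 = 17.
This cut is saturated, so no flow can exceed 17.

17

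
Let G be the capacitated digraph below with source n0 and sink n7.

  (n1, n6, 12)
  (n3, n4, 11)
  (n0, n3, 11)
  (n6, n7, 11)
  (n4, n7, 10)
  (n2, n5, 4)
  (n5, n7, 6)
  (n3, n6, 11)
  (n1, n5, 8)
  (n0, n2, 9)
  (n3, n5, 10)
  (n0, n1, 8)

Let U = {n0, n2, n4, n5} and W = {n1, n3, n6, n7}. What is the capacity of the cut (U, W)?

35

Edges leaving {n0, n2, n4, n5}: n0→n1 (8), n0→n3 (11), n4→n7 (10), n5→n7 (6).
Cut capacity = 8 + 11 + 10 + 6 = 35.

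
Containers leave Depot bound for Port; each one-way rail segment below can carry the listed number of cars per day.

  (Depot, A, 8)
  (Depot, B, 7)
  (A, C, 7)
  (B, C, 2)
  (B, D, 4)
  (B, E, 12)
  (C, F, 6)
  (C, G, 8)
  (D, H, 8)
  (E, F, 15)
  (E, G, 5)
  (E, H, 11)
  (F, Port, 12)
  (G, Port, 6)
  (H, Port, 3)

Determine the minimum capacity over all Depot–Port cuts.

14

Augment Depot→A→C→F→Port: bottleneck 6, flow now 6.
Augment Depot→A→C→G→Port: bottleneck 1, flow now 7.
Augment Depot→B→C→G→Port: bottleneck 2, flow now 9.
Augment Depot→B→D→H→Port: bottleneck 3, flow now 12.
Augment Depot→B→E→F→Port: bottleneck 2, flow now 14.
No augmenting path remains; maximum flow = 14.
By max-flow min-cut, the minimum cut capacity equals the max flow.
In the residual graph, reachable from Depot: {Depot, A}.
Min-cut edges: Depot→B (7), A→C (7); capacity 7 + 7 = 14.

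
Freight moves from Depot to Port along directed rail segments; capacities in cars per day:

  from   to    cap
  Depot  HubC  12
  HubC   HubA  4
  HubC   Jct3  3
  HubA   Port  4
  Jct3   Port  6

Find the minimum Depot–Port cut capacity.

Augment Depot→HubC→HubA→Port: bottleneck 4, flow now 4.
Augment Depot→HubC→Jct3→Port: bottleneck 3, flow now 7.
No augmenting path remains; maximum flow = 7.
By max-flow min-cut, the minimum cut capacity equals the max flow.
In the residual graph, reachable from Depot: {Depot, HubC}.
Min-cut edges: HubC→HubA (4), HubC→Jct3 (3); capacity 4 + 3 = 7.

7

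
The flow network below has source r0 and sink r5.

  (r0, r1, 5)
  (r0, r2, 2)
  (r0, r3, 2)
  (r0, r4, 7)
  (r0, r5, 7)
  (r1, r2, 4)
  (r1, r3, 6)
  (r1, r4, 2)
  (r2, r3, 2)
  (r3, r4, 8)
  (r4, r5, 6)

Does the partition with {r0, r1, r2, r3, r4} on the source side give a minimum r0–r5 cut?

Yes — it is a minimum cut (capacity 13).

Given cut capacity: 7 + 6 = 13.
Augment r0→r5: bottleneck 7, flow now 7.
Augment r0→r4→r5: bottleneck 6, flow now 13.
No augmenting path remains; maximum flow = 13.
Cut capacity 13 equals the max flow, so it is a minimum cut.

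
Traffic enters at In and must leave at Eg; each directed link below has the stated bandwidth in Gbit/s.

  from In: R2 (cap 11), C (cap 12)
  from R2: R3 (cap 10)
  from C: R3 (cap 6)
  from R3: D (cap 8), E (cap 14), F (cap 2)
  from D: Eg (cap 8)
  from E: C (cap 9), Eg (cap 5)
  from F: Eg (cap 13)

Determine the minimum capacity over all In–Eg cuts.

Augment In→R2→R3→D→Eg: bottleneck 8, flow now 8.
Augment In→R2→R3→E→Eg: bottleneck 2, flow now 10.
Augment In→C→R3→E→Eg: bottleneck 3, flow now 13.
Augment In→C→R3→F→Eg: bottleneck 2, flow now 15.
No augmenting path remains; maximum flow = 15.
By max-flow min-cut, the minimum cut capacity equals the max flow.
In the residual graph, reachable from In: {In, R2, C, R3, E}.
Min-cut edges: R3→D (8), R3→F (2), E→Eg (5); capacity 8 + 2 + 5 = 15.

15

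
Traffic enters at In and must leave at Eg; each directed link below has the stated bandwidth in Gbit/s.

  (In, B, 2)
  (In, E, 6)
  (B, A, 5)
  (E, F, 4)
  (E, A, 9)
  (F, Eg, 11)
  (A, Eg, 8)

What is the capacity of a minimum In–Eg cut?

Augment In→B→A→Eg: bottleneck 2, flow now 2.
Augment In→E→F→Eg: bottleneck 4, flow now 6.
Augment In→E→A→Eg: bottleneck 2, flow now 8.
No augmenting path remains; maximum flow = 8.
By max-flow min-cut, the minimum cut capacity equals the max flow.
In the residual graph, reachable from In: {In}.
Min-cut edges: In→B (2), In→E (6); capacity 2 + 6 = 8.

8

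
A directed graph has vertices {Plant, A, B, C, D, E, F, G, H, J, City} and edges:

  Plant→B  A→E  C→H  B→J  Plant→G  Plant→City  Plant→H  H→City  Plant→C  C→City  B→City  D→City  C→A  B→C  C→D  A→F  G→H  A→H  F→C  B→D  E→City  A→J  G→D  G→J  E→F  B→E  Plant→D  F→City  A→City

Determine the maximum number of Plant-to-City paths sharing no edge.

5

Assign every edge capacity 1; by Menger, the answer equals the max flow.
Path Plant→City (+1); total 1.
Path Plant→B→City (+1); total 2.
Path Plant→C→City (+1); total 3.
Path Plant→D→City (+1); total 4.
Path Plant→H→City (+1); total 5.
No residual Plant→City path; max flow = 5.
Certifying cut of size 5: {D→City, H→City, Plant→B, Plant→C, Plant→City}.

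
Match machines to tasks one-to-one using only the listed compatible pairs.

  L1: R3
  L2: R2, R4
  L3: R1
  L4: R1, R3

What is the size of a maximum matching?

3

Unit-capacity flow: source→left, listed edges, right→sink; max matching = max flow.
Augmenting path L1→R3 (+1); matched 1.
Augmenting path L2→R2 (+1); matched 2.
Augmenting path L3→R1 (+1); matched 3.
No augmenting path remains; maximum matching = 3.
König certificate: {L2, R1, R3} is a vertex cover of size 3 (every listed pair touches it), so no matching can be larger.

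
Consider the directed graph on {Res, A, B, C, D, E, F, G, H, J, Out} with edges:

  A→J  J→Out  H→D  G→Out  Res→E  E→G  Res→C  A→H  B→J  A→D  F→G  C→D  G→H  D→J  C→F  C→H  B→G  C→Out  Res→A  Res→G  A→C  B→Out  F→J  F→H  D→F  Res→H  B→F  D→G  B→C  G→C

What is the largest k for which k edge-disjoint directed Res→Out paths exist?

Assign every edge capacity 1; by Menger, the answer equals the max flow.
Path Res→C→Out (+1); total 1.
Path Res→G→Out (+1); total 2.
Path Res→A→J→Out (+1); total 3.
No residual Res→Out path; max flow = 3.
Certifying cut of size 3: {C→Out, G→Out, J→Out}.

3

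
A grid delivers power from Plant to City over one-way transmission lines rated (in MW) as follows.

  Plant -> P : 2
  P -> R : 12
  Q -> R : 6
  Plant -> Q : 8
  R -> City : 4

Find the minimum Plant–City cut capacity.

4

Augment Plant→P→R→City: bottleneck 2, flow now 2.
Augment Plant→Q→R→City: bottleneck 2, flow now 4.
No augmenting path remains; maximum flow = 4.
By max-flow min-cut, the minimum cut capacity equals the max flow.
In the residual graph, reachable from Plant: {Plant, P, Q, R}.
Min-cut edges: R→City (4); capacity 4 = 4.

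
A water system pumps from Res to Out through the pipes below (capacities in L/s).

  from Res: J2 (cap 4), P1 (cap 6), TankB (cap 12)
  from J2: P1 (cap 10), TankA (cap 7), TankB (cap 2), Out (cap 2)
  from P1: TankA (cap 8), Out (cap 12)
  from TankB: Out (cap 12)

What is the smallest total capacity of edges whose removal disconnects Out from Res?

Augment Res→J2→Out: bottleneck 2, flow now 2.
Augment Res→P1→Out: bottleneck 6, flow now 8.
Augment Res→TankB→Out: bottleneck 12, flow now 20.
Augment Res→J2→P1→Out: bottleneck 2, flow now 22.
No augmenting path remains; maximum flow = 22.
By max-flow min-cut, the minimum cut capacity equals the max flow.
In the residual graph, reachable from Res: {Res}.
Min-cut edges: Res→J2 (4), Res→P1 (6), Res→TankB (12); capacity 4 + 6 + 12 = 22.

22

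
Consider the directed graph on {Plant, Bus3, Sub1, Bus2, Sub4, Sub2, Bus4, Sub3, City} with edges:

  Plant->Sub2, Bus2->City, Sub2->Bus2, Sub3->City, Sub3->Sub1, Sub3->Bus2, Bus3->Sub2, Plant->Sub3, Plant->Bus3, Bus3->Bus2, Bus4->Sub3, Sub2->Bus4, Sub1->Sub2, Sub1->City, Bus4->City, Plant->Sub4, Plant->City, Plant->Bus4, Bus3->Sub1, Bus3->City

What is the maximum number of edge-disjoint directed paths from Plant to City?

Assign every edge capacity 1; by Menger, the answer equals the max flow.
Path Plant→City (+1); total 1.
Path Plant→Bus3→City (+1); total 2.
Path Plant→Bus4→City (+1); total 3.
Path Plant→Sub3→City (+1); total 4.
Path Plant→Sub2→Bus2→City (+1); total 5.
No residual Plant→City path; max flow = 5.
Certifying cut of size 5: {Plant→Bus3, Plant→Bus4, Plant→City, Plant→Sub2, Plant→Sub3}.

5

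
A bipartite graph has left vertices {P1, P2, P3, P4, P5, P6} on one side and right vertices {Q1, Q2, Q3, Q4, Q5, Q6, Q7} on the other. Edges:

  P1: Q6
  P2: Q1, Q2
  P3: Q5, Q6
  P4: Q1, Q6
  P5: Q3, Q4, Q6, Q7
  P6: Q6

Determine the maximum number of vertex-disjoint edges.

Unit-capacity flow: source→left, listed edges, right→sink; max matching = max flow.
Augmenting path P1→Q6 (+1); matched 1.
Augmenting path P2→Q1 (+1); matched 2.
Augmenting path P3→Q5 (+1); matched 3.
Augmenting path P5→Q3 (+1); matched 4.
Augmenting path P4→Q1→P2→Q2 (+1); matched 5.
No augmenting path remains; maximum matching = 5.
König certificate: {P2, P3, P4, P5, Q6} is a vertex cover of size 5 (every listed pair touches it), so no matching can be larger.

5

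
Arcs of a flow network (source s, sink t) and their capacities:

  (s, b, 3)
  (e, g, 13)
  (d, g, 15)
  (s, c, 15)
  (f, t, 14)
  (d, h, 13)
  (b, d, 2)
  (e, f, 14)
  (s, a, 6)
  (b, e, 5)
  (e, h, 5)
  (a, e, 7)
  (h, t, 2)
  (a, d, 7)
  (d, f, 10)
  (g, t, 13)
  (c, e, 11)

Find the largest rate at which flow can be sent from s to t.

20

Augment s→a→d→f→t: bottleneck 6, flow now 6.
Augment s→b→d→f→t: bottleneck 2, flow now 8.
Augment s→b→e→f→t: bottleneck 1, flow now 9.
Augment s→c→e→f→t: bottleneck 5, flow now 14.
Augment s→c→e→g→t: bottleneck 6, flow now 20.
No augmenting path remains; maximum flow = 20.
In the residual graph, reachable from s: {s, c}.
Min-cut edges: s→a (6), s→b (3), c→e (11); capacity 6 + 3 + 11 = 20.
This cut is saturated, so no flow can exceed 20.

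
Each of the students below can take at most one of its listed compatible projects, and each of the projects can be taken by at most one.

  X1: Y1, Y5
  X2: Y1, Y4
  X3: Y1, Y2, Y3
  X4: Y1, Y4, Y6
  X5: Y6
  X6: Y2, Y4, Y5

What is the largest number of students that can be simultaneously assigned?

Unit-capacity flow: source→left, listed edges, right→sink; max matching = max flow.
Augmenting path X1→Y1 (+1); matched 1.
Augmenting path X2→Y4 (+1); matched 2.
Augmenting path X3→Y2 (+1); matched 3.
Augmenting path X4→Y6 (+1); matched 4.
Augmenting path X6→Y5 (+1); matched 5.
Augmenting path X5→Y6→X4→Y1→X1→Y5→X6→Y2→X3→Y3 (+1); matched 6.
No augmenting path remains; maximum matching = 6.
König certificate: {X1, X2, X3, X4, X5, X6} is a vertex cover of size 6 (every listed pair touches it), so no matching can be larger.

6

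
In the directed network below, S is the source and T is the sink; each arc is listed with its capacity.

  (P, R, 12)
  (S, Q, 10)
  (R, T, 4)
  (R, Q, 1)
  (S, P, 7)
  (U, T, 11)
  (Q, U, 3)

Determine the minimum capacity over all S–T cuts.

Augment S→P→R→T: bottleneck 4, flow now 4.
Augment S→Q→U→T: bottleneck 3, flow now 7.
No augmenting path remains; maximum flow = 7.
By max-flow min-cut, the minimum cut capacity equals the max flow.
In the residual graph, reachable from S: {S, P, Q, R}.
Min-cut edges: Q→U (3), R→T (4); capacity 3 + 4 = 7.

7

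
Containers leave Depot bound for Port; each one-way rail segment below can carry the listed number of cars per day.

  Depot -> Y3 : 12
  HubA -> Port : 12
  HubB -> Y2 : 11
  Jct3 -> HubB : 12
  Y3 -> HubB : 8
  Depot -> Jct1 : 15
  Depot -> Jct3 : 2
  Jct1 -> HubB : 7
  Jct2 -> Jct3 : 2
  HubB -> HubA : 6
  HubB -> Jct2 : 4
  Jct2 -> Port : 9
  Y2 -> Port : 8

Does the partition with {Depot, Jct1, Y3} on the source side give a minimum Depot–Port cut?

Given cut capacity: 2 + 7 + 8 = 17.
Augment Depot→Jct3→HubB→Jct2→Port: bottleneck 2, flow now 2.
Augment Depot→Jct1→HubB→Jct2→Port: bottleneck 2, flow now 4.
Augment Depot→Jct1→HubB→Y2→Port: bottleneck 5, flow now 9.
Augment Depot→Y3→HubB→Y2→Port: bottleneck 3, flow now 12.
Augment Depot→Y3→HubB→HubA→Port: bottleneck 5, flow now 17.
No augmenting path remains; maximum flow = 17.
Cut capacity 17 equals the max flow, so it is a minimum cut.

Yes — it is a minimum cut (capacity 17).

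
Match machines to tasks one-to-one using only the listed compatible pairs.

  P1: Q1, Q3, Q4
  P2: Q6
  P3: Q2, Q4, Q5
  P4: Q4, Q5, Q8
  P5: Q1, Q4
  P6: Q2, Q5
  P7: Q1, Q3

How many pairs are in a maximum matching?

7

Unit-capacity flow: source→left, listed edges, right→sink; max matching = max flow.
Augmenting path P1→Q1 (+1); matched 1.
Augmenting path P2→Q6 (+1); matched 2.
Augmenting path P3→Q2 (+1); matched 3.
Augmenting path P4→Q4 (+1); matched 4.
Augmenting path P6→Q5 (+1); matched 5.
Augmenting path P7→Q3 (+1); matched 6.
Augmenting path P5→Q4→P4→Q8 (+1); matched 7.
No augmenting path remains; maximum matching = 7.
König certificate: {P1, P2, P3, P4, P5, P6, P7} is a vertex cover of size 7 (every listed pair touches it), so no matching can be larger.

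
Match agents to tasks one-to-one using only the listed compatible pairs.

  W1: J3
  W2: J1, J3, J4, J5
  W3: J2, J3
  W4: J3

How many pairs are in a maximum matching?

3

Unit-capacity flow: source→left, listed edges, right→sink; max matching = max flow.
Augmenting path W1→J3 (+1); matched 1.
Augmenting path W2→J1 (+1); matched 2.
Augmenting path W3→J2 (+1); matched 3.
No augmenting path remains; maximum matching = 3.
König certificate: {W2, W3, J3} is a vertex cover of size 3 (every listed pair touches it), so no matching can be larger.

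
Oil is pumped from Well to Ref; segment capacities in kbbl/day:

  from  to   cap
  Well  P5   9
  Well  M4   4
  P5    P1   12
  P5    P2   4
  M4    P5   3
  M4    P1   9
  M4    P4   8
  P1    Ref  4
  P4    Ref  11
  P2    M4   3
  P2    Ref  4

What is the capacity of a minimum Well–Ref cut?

12

Augment Well→P5→P1→Ref: bottleneck 4, flow now 4.
Augment Well→P5→P2→Ref: bottleneck 4, flow now 8.
Augment Well→M4→P4→Ref: bottleneck 4, flow now 12.
No augmenting path remains; maximum flow = 12.
By max-flow min-cut, the minimum cut capacity equals the max flow.
In the residual graph, reachable from Well: {Well, P5, P1}.
Min-cut edges: Well→M4 (4), P5→P2 (4), P1→Ref (4); capacity 4 + 4 + 4 = 12.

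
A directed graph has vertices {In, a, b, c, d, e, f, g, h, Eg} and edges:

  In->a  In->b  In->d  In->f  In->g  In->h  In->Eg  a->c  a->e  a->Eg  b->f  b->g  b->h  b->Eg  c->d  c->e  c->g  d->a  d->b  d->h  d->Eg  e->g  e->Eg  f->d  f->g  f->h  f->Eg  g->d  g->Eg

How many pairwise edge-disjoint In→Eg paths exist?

6

Assign every edge capacity 1; by Menger, the answer equals the max flow.
Path In→Eg (+1); total 1.
Path In→a→Eg (+1); total 2.
Path In→b→Eg (+1); total 3.
Path In→d→Eg (+1); total 4.
Path In→f→Eg (+1); total 5.
Path In→g→Eg (+1); total 6.
No residual In→Eg path; max flow = 6.
Certifying cut of size 6: {In→Eg, In→a, In→b, In→d, In→f, In→g}.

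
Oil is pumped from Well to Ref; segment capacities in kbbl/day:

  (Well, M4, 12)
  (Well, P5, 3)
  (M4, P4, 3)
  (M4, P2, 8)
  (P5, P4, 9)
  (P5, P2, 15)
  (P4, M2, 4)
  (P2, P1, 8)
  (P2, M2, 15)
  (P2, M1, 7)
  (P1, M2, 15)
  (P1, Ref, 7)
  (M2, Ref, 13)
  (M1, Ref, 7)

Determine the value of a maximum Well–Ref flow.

14

Augment Well→M4→P4→M2→Ref: bottleneck 3, flow now 3.
Augment Well→M4→P2→P1→Ref: bottleneck 7, flow now 10.
Augment Well→M4→P2→M2→Ref: bottleneck 1, flow now 11.
Augment Well→P5→P4→M2→Ref: bottleneck 1, flow now 12.
Augment Well→P5→P2→M2→Ref: bottleneck 2, flow now 14.
No augmenting path remains; maximum flow = 14.
In the residual graph, reachable from Well: {Well, M4}.
Min-cut edges: Well→P5 (3), M4→P4 (3), M4→P2 (8); capacity 3 + 3 + 8 = 14.
This cut is saturated, so no flow can exceed 14.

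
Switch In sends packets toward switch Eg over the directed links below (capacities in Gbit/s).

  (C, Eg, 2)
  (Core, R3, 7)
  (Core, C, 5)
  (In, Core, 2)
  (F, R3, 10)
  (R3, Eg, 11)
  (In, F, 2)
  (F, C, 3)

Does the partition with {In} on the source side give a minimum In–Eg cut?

Yes — it is a minimum cut (capacity 4).

Given cut capacity: 2 + 2 = 4.
Augment In→F→C→Eg: bottleneck 2, flow now 2.
Augment In→Core→R3→Eg: bottleneck 2, flow now 4.
No augmenting path remains; maximum flow = 4.
Cut capacity 4 equals the max flow, so it is a minimum cut.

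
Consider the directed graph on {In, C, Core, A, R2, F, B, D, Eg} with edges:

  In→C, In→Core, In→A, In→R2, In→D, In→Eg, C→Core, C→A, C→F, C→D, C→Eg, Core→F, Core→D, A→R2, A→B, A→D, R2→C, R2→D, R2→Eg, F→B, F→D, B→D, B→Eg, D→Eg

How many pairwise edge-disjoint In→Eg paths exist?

5

Assign every edge capacity 1; by Menger, the answer equals the max flow.
Path In→Eg (+1); total 1.
Path In→C→Eg (+1); total 2.
Path In→R2→Eg (+1); total 3.
Path In→D→Eg (+1); total 4.
Path In→A→B→Eg (+1); total 5.
No residual In→Eg path; max flow = 5.
Certifying cut of size 5: {B→Eg, C→Eg, D→Eg, In→Eg, R2→Eg}.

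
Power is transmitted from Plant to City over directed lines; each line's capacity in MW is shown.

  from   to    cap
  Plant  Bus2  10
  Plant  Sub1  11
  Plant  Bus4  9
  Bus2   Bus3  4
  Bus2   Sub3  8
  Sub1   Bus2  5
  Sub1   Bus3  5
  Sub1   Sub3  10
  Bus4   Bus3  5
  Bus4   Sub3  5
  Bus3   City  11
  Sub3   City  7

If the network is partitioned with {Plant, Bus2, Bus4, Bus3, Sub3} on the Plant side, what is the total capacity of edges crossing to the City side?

Edges leaving {Plant, Bus2, Bus4, Bus3, Sub3}: Plant→Sub1 (11), Bus3→City (11), Sub3→City (7).
Cut capacity = 11 + 11 + 7 = 29.

29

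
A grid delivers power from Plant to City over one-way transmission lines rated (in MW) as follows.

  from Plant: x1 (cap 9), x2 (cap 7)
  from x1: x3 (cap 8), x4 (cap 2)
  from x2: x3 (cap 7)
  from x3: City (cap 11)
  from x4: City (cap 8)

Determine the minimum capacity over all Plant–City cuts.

13

Augment Plant→x1→x3→City: bottleneck 8, flow now 8.
Augment Plant→x1→x4→City: bottleneck 1, flow now 9.
Augment Plant→x2→x3→City: bottleneck 3, flow now 12.
Augment Plant→x2→x3→x1→x4→City: bottleneck 1, flow now 13. (uses reverse residual edge)
No augmenting path remains; maximum flow = 13.
By max-flow min-cut, the minimum cut capacity equals the max flow.
In the residual graph, reachable from Plant: {Plant, x1, x2, x3}.
Min-cut edges: x1→x4 (2), x3→City (11); capacity 2 + 11 = 13.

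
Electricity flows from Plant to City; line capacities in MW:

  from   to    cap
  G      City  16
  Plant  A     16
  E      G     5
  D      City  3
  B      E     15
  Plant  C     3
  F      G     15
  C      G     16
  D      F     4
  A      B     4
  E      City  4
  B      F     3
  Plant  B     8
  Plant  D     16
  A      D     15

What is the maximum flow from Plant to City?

Augment Plant→D→City: bottleneck 3, flow now 3.
Augment Plant→B→E→City: bottleneck 4, flow now 7.
Augment Plant→C→G→City: bottleneck 3, flow now 10.
Augment Plant→B→E→G→City: bottleneck 4, flow now 14.
Augment Plant→D→F→G→City: bottleneck 4, flow now 18.
Augment Plant→A→B→E→G→City: bottleneck 1, flow now 19.
Augment Plant→A→B→F→G→City: bottleneck 3, flow now 22.
No augmenting path remains; maximum flow = 22.
In the residual graph, reachable from Plant: {Plant, A, D}.
Min-cut edges: Plant→B (8), Plant→C (3), A→B (4), D→F (4), D→City (3); capacity 8 + 3 + 4 + 4 + 3 = 22.
This cut is saturated, so no flow can exceed 22.

22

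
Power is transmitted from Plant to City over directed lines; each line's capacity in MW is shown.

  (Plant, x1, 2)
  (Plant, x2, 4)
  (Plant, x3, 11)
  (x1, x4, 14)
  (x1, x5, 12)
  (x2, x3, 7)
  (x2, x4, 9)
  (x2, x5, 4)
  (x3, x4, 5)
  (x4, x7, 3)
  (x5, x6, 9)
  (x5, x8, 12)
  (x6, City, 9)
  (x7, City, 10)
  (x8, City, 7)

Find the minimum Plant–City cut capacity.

Augment Plant→x1→x4→x7→City: bottleneck 2, flow now 2.
Augment Plant→x2→x4→x7→City: bottleneck 1, flow now 3.
Augment Plant→x2→x5→x6→City: bottleneck 3, flow now 6.
Augment Plant→x3→x4→x1→x5→x6→City: bottleneck 2, flow now 8. (uses reverse residual edge)
Augment Plant→x3→x4→x2→x5→x6→City: bottleneck 1, flow now 9. (uses reverse residual edge)
No augmenting path remains; maximum flow = 9.
By max-flow min-cut, the minimum cut capacity equals the max flow.
In the residual graph, reachable from Plant: {Plant, x3, x4}.
Min-cut edges: Plant→x1 (2), Plant→x2 (4), x4→x7 (3); capacity 2 + 4 + 3 = 9.

9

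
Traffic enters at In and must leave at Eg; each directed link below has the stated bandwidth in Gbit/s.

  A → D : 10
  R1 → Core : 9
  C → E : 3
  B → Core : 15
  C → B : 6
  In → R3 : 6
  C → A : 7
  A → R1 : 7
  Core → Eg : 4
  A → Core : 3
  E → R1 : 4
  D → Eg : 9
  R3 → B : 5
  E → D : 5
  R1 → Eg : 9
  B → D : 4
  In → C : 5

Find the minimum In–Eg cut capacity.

10

Augment In→R3→B→D→Eg: bottleneck 4, flow now 4.
Augment In→R3→B→Core→Eg: bottleneck 1, flow now 5.
Augment In→C→B→Core→Eg: bottleneck 3, flow now 8.
Augment In→C→E→R1→Eg: bottleneck 2, flow now 10.
No augmenting path remains; maximum flow = 10.
By max-flow min-cut, the minimum cut capacity equals the max flow.
In the residual graph, reachable from In: {In, R3}.
Min-cut edges: In→C (5), R3→B (5); capacity 5 + 5 = 10.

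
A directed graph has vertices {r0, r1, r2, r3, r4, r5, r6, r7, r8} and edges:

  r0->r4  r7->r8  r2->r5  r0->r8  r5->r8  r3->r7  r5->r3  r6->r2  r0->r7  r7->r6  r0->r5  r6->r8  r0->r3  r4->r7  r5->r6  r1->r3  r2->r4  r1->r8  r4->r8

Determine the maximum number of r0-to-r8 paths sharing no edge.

Assign every edge capacity 1; by Menger, the answer equals the max flow.
Path r0→r8 (+1); total 1.
Path r0→r4→r8 (+1); total 2.
Path r0→r5→r8 (+1); total 3.
Path r0→r7→r8 (+1); total 4.
Path r0→r3→r7→r6→r8 (+1); total 5.
No residual r0→r8 path; max flow = 5.
Certifying cut of size 5: {r0→r3, r0→r4, r0→r5, r0→r7, r0→r8}.

5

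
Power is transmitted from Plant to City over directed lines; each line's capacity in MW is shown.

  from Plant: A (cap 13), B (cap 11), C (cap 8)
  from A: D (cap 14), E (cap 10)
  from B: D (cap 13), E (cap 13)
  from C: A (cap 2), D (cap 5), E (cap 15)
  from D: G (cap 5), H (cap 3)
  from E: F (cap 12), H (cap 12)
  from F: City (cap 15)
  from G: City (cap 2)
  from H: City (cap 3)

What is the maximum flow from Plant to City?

17

Augment Plant→A→D→G→City: bottleneck 2, flow now 2.
Augment Plant→A→D→H→City: bottleneck 3, flow now 5.
Augment Plant→A→E→F→City: bottleneck 8, flow now 13.
Augment Plant→B→E→F→City: bottleneck 4, flow now 17.
No augmenting path remains; maximum flow = 17.
In the residual graph, reachable from Plant: {Plant, A, B, C, D, E, G, H}.
Min-cut edges: E→F (12), G→City (2), H→City (3); capacity 12 + 2 + 3 = 17.
This cut is saturated, so no flow can exceed 17.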